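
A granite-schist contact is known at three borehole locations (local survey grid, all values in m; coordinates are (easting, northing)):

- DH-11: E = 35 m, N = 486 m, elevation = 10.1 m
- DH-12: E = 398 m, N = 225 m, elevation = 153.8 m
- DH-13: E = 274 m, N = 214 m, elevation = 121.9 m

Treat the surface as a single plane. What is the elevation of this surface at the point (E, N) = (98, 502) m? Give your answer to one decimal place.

Let the plane be z = a·E + b·N + c.
DH-12−DH-11: 363a − 261b = 143.7;  DH-13−DH-11: 239a − 272b = 111.8.
Solving gives a = 0.27248, b = −0.17161.
Then c = 10.1 − a·35 − b·486 = 83.96.
At (98, 502): z = 26.7 − 86.1 + 83.96 = 24.5 m.

24.5 m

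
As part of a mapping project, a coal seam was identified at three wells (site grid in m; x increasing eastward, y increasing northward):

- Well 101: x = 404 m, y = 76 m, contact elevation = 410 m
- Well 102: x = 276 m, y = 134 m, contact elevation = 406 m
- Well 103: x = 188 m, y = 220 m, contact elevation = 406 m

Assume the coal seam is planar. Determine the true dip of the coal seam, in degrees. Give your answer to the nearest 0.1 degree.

4.8°

Two edge vectors: Well 101→Well 102 = (-128, 58, -4), Well 101→Well 103 = (-216, 144, -4).
Normal n = (Well 101→Well 102) × (Well 101→Well 103) = (344, 352, -5904).
So ∂z/∂x = −n_x/n_z = 0.05827 and ∂z/∂y = −n_y/n_z = 0.05962.
Gradient magnitude |∇z| = √(a² + b²) = √(0.00339 + 0.00355) = 0.08336.
True dip = arctan(0.08336) = 4.8°, dipping toward SW (azimuth ≈ 224°).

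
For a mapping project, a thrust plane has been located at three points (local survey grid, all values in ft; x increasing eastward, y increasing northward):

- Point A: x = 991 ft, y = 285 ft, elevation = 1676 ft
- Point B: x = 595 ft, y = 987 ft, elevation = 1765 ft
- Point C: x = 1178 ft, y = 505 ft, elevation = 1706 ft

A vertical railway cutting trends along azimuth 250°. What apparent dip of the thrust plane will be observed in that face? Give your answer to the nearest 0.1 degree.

Let the plane be z = a·x + b·y + c.
Point B−Point A: −396a + 702b = 89;  Point C−Point A: 187a + 220b = 30.
Solving gives a = 0.00678, b = 0.13060.
Unit vector along 250° is (sin 250°, cos 250°) = (-0.9397, -0.3420).
Slope in that direction = a·(-0.9397) + b·(-0.3420) = −0.05104.
Apparent dip = arctan|0.05104| = 2.9° (true dip is 7.5°, so apparent ≤ true as expected).

2.9°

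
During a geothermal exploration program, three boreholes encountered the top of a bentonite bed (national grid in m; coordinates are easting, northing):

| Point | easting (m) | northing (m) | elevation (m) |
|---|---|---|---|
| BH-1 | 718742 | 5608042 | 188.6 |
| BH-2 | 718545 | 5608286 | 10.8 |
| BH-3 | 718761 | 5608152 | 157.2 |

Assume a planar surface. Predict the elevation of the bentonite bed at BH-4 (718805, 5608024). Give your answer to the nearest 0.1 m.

223.6 m

Two edge vectors: BH-1→BH-2 = (-197, 244, -177.8), BH-1→BH-3 = (19, 110, -31.4).
Normal n = (BH-1→BH-2) × (BH-1→BH-3) = (11896.4, -9564, -26306).
So ∂z/∂easting = −n_x/n_z = 0.452231430 and ∂z/∂northing = −n_y/n_z = −0.363567247.
Intercept c from BH-1: 188.6 − 325037.72 + 2038900.39 = 1714051.27.
At (718805, 5608024): z = 325066.2 − 2038893.8 + 1714051.27 = 223.6 m.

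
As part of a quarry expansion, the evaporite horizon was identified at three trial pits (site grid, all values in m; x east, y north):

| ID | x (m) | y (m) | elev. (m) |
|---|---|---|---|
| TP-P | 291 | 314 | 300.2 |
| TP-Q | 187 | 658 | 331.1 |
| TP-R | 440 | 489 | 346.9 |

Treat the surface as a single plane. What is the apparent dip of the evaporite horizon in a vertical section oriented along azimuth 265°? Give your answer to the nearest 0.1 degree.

Two edge vectors: TP-P→TP-Q = (-104, 344, 30.9), TP-P→TP-R = (149, 175, 46.7).
Normal n = (TP-P→TP-Q) × (TP-P→TP-R) = (10657.3, 9460.9, -69456).
So ∂z/∂x = −n_x/n_z = 0.15344 and ∂z/∂y = −n_y/n_z = 0.13621.
Unit vector along 265° is (sin 265°, cos 265°) = (-0.9962, -0.0872).
Slope in that direction = a·(-0.9962) + b·(-0.0872) = −0.16473.
Apparent dip = arctan|0.16473| = 9.4° (true dip is 11.6°, so apparent ≤ true as expected).

9.4°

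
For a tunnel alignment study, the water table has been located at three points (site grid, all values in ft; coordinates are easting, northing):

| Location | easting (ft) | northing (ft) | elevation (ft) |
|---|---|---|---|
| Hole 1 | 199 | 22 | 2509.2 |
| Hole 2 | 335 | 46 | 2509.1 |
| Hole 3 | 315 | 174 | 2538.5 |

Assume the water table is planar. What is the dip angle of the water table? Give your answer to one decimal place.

12.8°

Let the plane be z = a·easting + b·northing + c.
Hole 2−Hole 1: 136a + 24b = −0.1;  Hole 3−Hole 1: 116a + 152b = 29.3.
Solving gives a = −0.04016, b = 0.22341.
Gradient magnitude |∇z| = √(a² + b²) = √(0.00161 + 0.04991) = 0.22699.
True dip = arctan(0.22699) = 12.8°, dipping toward S (azimuth ≈ 170°).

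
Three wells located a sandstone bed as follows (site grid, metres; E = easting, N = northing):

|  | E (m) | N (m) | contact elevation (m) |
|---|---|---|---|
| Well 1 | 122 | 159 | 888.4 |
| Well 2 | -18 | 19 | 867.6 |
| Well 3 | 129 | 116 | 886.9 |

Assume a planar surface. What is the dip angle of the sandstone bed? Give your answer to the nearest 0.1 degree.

6.3°

Let the plane be z = a·E + b·N + c.
Well 2−Well 1: −140a − 140b = −20.8;  Well 3−Well 1: 7a − 43b = −1.5.
Solving gives a = 0.09777, b = 0.05080.
Gradient magnitude |∇z| = √(a² + b²) = √(0.00956 + 0.00258) = 0.11018.
True dip = arctan(0.11018) = 6.3°, dipping toward WSW (azimuth ≈ 243°).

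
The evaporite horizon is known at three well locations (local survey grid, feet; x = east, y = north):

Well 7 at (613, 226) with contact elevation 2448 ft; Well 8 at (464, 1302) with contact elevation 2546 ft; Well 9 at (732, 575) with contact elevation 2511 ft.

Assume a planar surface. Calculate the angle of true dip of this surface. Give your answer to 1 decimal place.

Let the plane be z = a·x + b·y + c.
Well 8−Well 7: −149a + 1076b = 98;  Well 9−Well 7: 119a + 349b = 63.
Solving gives a = 0.18654, b = 0.11691.
Gradient magnitude |∇z| = √(a² + b²) = √(0.03480 + 0.01367) = 0.22015.
True dip = arctan(0.22015) = 12.4°, dipping toward WSW (azimuth ≈ 238°).

12.4°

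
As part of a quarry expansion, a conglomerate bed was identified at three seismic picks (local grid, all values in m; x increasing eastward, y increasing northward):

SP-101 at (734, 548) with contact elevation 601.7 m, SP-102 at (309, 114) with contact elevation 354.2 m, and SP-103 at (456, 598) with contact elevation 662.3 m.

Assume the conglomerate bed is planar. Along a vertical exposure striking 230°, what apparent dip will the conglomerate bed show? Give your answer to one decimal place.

Two edge vectors: SP-101→SP-102 = (-425, -434, -247.5), SP-101→SP-103 = (-278, 50, 60.6).
Normal n = (SP-101→SP-102) × (SP-101→SP-103) = (-13925.4, 94560, -141902).
So ∂z/∂x = −n_x/n_z = −0.09813 and ∂z/∂y = −n_y/n_z = 0.66638.
Unit vector along 230° is (sin 230°, cos 230°) = (-0.7660, -0.6428).
Slope in that direction = a·(-0.7660) + b·(-0.6428) = −0.35316.
Apparent dip = arctan|0.35316| = 19.5° (true dip is 34.0°, so apparent ≤ true as expected).

19.5°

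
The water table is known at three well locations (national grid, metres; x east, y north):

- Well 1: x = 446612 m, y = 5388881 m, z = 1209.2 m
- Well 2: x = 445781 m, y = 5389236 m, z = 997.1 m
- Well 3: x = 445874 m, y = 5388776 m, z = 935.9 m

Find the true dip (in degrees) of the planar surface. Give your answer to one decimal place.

Let the plane be z = a·x + b·y + c.
Well 2−Well 1: −831a + 355b = −212.1;  Well 3−Well 1: −738a − 105b = −273.3.
Solving gives a = 0.34157, b = 0.20210.
Gradient magnitude |∇z| = √(a² + b²) = √(0.11667 + 0.04084) = 0.39688.
True dip = arctan(0.39688) = 21.6°, dipping toward WSW (azimuth ≈ 239°).

21.6°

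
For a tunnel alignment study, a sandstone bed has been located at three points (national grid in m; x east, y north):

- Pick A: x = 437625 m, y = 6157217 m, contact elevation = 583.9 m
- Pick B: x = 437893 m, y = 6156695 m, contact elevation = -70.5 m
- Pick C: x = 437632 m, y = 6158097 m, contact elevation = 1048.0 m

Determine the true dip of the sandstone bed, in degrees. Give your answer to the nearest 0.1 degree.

Let the plane be z = a·x + b·y + c.
Pick B−Pick A: 268a − 522b = −654.4;  Pick C−Pick A: 7a + 880b = 464.1.
Solving gives a = −1.39299, b = 0.53847.
Gradient magnitude |∇z| = √(a² + b²) = √(1.94041 + 0.28995) = 1.49344.
True dip = arctan(1.49344) = 56.2°, dipping toward ESE (azimuth ≈ 111°).

56.2°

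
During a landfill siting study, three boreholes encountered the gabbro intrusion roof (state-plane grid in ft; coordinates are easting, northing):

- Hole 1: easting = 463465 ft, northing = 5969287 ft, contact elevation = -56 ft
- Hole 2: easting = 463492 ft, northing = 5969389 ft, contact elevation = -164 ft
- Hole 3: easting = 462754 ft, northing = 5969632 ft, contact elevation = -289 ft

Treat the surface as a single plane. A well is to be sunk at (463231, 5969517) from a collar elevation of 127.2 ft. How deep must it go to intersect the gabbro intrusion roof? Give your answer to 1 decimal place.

Let the plane be z = a·easting + b·northing + c.
Hole 2−Hole 1: 27a + 102b = −108;  Hole 3−Hole 1: −711a + 345b = −233.
Solving gives a = −0.164888742, b = −1.015176509.
Then c = -56 − a·463465 − b·5969287 = 6136244.10.
At (463231, 5969517): z_contact = −76381.58 − 6060113.43 + 6136244.10 = -250.91 ft.
Depth below ground = 127.2 − (-250.91) = 378.1 ft.

378.1 ft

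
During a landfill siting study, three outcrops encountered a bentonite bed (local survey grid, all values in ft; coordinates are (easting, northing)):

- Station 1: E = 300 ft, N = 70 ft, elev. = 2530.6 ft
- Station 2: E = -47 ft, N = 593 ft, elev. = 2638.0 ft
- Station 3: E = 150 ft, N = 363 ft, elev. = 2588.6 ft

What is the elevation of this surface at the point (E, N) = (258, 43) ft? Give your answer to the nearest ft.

2528 ft

Let the plane be z = a·E + b·N + c.
Station 2−Station 1: −347a + 523b = 107.4;  Station 3−Station 1: −150a + 293b = 58.
Solving gives a = −0.04884, b = 0.17295.
Then c = 2530.6 − a·300 − b·70 = 2533.15.
At (258, 43): z = −12.6 + 7.4 + 2533.15 = 2528.0 ft.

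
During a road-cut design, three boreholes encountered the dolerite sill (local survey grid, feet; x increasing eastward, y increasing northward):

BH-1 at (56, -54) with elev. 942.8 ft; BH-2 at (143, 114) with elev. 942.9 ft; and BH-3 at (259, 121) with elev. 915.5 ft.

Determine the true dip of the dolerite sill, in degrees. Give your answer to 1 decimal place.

15.4°

Two edge vectors: BH-1→BH-2 = (87, 168, 0.1), BH-1→BH-3 = (203, 175, -27.3).
Normal n = (BH-1→BH-2) × (BH-1→BH-3) = (-4603.9, 2395.4, -18879).
So ∂z/∂x = −n_x/n_z = −0.24386 and ∂z/∂y = −n_y/n_z = 0.12688.
Gradient magnitude |∇z| = √(a² + b²) = √(0.05947 + 0.01610) = 0.27490.
True dip = arctan(0.27490) = 15.4°, dipping toward ESE (azimuth ≈ 117°).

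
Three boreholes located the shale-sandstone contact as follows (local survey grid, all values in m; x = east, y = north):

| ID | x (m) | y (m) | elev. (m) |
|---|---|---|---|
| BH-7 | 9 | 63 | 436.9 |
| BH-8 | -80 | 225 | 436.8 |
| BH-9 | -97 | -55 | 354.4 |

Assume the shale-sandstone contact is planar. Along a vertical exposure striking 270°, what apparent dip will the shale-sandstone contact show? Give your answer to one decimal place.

25.8°

Let the plane be z = a·x + b·y + c.
BH-8−BH-7: −89a + 162b = −0.1;  BH-9−BH-7: −106a − 118b = −82.5.
Solving gives a = 0.48337, b = 0.26494.
Unit vector along 270° is (sin 270°, cos 270°) = (-1.0000, -0.0000).
Slope in that direction = a·(-1.0000) + b·(-0.0000) = −0.48337.
Apparent dip = arctan|0.48337| = 25.8° (true dip is 28.9°, so apparent ≤ true as expected).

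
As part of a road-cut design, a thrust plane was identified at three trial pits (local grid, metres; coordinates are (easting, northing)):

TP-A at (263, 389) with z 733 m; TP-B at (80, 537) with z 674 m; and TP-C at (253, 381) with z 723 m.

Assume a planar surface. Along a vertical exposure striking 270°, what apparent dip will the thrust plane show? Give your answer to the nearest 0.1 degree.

33.5°

Let the plane be z = a·E + b·N + c.
TP-B−TP-A: −183a + 148b = −59;  TP-C−TP-A: −10a − 8b = −10.
Solving gives a = 0.66304, b = 0.42120.
Unit vector along 270° is (sin 270°, cos 270°) = (-1.0000, -0.0000).
Slope in that direction = a·(-1.0000) + b·(-0.0000) = −0.66304.
Apparent dip = arctan|0.66304| = 33.5° (true dip is 38.2°, so apparent ≤ true as expected).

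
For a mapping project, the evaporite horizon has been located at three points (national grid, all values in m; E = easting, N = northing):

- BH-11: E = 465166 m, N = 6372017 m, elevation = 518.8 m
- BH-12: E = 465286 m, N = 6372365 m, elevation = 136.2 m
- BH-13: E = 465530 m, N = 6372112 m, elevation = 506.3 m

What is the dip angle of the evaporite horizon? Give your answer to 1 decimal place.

50.8°

Let the plane be z = a·E + b·N + c.
BH-12−BH-11: 120a + 348b = −382.6;  BH-13−BH-11: 364a + 95b = −12.5.
Solving gives a = 0.27758, b = −1.19514.
Gradient magnitude |∇z| = √(a² + b²) = √(0.07705 + 1.42836) = 1.22695.
True dip = arctan(1.22695) = 50.8°, dipping toward NNW (azimuth ≈ 347°).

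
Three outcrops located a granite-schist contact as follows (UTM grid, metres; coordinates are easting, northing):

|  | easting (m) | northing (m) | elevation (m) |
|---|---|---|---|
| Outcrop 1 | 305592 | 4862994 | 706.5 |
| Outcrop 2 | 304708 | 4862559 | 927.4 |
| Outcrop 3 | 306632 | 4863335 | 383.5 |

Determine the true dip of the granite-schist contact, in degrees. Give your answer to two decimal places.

Two edge vectors: Outcrop 1→Outcrop 2 = (-884, -435, 220.9), Outcrop 1→Outcrop 3 = (1040, 341, -323).
Normal n = (Outcrop 1→Outcrop 2) × (Outcrop 1→Outcrop 3) = (65178.1, -55796, 150956).
So ∂z/∂easting = −n_x/n_z = −0.43177 and ∂z/∂northing = −n_y/n_z = 0.36962.
Gradient magnitude |∇z| = √(a² + b²) = √(0.18642 + 0.13662) = 0.56837.
True dip = arctan(0.56837) = 29.61°, dipping toward SE (azimuth ≈ 131°).

29.61°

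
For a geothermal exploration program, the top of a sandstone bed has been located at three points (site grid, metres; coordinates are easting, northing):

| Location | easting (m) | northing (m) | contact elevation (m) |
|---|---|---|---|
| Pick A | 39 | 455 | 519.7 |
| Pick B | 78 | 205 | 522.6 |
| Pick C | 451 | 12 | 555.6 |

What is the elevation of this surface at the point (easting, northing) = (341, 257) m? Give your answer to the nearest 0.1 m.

546.3 m

Two edge vectors: Pick A→Pick B = (39, -250, 2.9), Pick A→Pick C = (412, -443, 35.9).
Normal n = (Pick A→Pick B) × (Pick A→Pick C) = (-7690.3, -205.3, 85723).
So ∂z/∂easting = −n_x/n_z = 0.08971 and ∂z/∂northing = −n_y/n_z = 0.00239.
Intercept c from Pick A: 519.7 − 3.50 − 1.09 = 515.11.
At (341, 257): z = 30.6 + 0.6 + 515.11 = 546.3 m.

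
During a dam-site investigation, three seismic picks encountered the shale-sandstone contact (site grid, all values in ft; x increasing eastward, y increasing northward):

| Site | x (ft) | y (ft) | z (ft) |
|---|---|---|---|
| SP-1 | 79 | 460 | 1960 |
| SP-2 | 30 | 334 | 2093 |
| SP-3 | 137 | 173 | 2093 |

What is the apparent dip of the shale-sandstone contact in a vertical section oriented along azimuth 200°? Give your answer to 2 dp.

Two edge vectors: SP-1→SP-2 = (-49, -126, 133), SP-1→SP-3 = (58, -287, 133).
Normal n = (SP-1→SP-2) × (SP-1→SP-3) = (21413, 14231, 21371).
So ∂z/∂x = −n_x/n_z = −1.00197 and ∂z/∂y = −n_y/n_z = −0.66590.
Unit vector along 200° is (sin 200°, cos 200°) = (-0.3420, -0.9397).
Slope in that direction = a·(-0.3420) + b·(-0.9397) = 0.96844.
Apparent dip = arctan|0.96844| = 44.08° (true dip is 50.3°, so apparent ≤ true as expected).

44.08°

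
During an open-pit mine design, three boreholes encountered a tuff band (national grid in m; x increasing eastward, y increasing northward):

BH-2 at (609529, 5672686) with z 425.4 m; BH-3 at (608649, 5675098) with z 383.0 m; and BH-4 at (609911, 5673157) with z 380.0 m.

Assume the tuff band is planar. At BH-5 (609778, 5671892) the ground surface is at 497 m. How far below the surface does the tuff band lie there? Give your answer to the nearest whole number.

Let the plane be z = a·x + b·y + c.
BH-3−BH-2: −880a + 2412b = −42.4;  BH-4−BH-2: 382a + 471b = −45.4.
Solving gives a = −0.06702359, b = −0.04203182.
Then c = 425.4 − a·609529 − b·5672686 = 279711.56.
At (609778, 5671892): z_contact = −40869.5 − 238400.0 + 279711.56 = 442.1 m.
Depth below ground = 497 − 442.1 = 55 m.

55 m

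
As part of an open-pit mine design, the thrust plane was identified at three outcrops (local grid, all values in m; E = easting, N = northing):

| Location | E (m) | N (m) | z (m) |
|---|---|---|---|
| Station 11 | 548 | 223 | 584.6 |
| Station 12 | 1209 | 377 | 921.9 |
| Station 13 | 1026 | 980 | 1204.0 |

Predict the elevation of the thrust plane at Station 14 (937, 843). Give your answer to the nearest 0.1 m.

1091.0 m

Let the plane be z = a·E + b·N + c.
Station 12−Station 11: 661a + 154b = 337.3;  Station 13−Station 11: 478a + 757b = 619.4.
Solving gives a = 0.374793, b = 0.581571.
Then c = 584.6 − a·548 − b·223 = 249.52.
At (937, 843): z = 351.2 + 490.3 + 249.52 = 1091.0 m.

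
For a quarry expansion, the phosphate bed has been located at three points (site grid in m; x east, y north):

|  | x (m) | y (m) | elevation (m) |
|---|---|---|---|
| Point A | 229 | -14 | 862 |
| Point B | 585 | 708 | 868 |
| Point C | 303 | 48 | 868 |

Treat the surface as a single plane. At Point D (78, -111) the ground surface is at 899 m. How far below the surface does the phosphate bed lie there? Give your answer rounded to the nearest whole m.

Let the plane be z = a·x + b·y + c.
Point B−Point A: 356a + 722b = 6;  Point C−Point A: 74a + 62b = 6.
Solving gives a = 0.12629, b = −0.05396.
Then c = 862 − a·229 − b·-14 = 832.32.
At (78, -111): z_contact = 9.9 + 6.0 + 832.32 = 848.2 m.
Depth below ground = 899 − 848.2 = 51 m.

51 m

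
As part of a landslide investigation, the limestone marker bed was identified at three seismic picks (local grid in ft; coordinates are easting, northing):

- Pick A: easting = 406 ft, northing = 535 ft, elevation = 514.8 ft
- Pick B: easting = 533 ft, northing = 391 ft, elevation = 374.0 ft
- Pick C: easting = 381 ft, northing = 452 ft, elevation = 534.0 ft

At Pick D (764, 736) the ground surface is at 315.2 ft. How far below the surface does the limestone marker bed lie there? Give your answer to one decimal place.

Let the plane be z = a·easting + b·northing + c.
Pick B−Pick A: 127a − 144b = −140.8;  Pick C−Pick A: −25a − 83b = 19.2.
Solving gives a = −1.02194, b = 0.07649.
Then c = 514.8 − a·406 − b·535 = 888.79.
At (764, 736): z_contact = −780.76 + 56.29 + 888.79 = 164.32 ft.
Depth below ground = 315.2 − 164.32 = 150.9 ft.

150.9 ft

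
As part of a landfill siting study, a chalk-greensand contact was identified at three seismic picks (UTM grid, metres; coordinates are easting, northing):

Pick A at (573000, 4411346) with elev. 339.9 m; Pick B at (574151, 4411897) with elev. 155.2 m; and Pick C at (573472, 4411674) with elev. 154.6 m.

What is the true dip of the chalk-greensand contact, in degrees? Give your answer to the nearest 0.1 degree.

48.5°

Two edge vectors: Pick A→Pick B = (1151, 551, -184.7), Pick A→Pick C = (472, 328, -185.3).
Normal n = (Pick A→Pick B) × (Pick A→Pick C) = (-41518.7, 126101.9, 117456).
So ∂z/∂easting = −n_x/n_z = 0.35348 and ∂z/∂northing = −n_y/n_z = −1.07361.
Gradient magnitude |∇z| = √(a² + b²) = √(0.12495 + 1.15264) = 1.13030.
True dip = arctan(1.13030) = 48.5°, dipping toward NNW (azimuth ≈ 342°).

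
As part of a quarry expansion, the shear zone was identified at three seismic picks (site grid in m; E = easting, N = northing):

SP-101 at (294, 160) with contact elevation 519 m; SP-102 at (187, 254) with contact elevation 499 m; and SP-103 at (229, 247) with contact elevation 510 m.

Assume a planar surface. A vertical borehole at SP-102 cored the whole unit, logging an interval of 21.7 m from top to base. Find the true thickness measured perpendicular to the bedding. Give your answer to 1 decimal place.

20.8 m

Two edge vectors: SP-101→SP-102 = (-107, 94, -20), SP-101→SP-103 = (-65, 87, -9).
Normal n = (SP-101→SP-102) × (SP-101→SP-103) = (894, 337, -3199).
So ∂z/∂E = −n_x/n_z = 0.27946 and ∂z/∂N = −n_y/n_z = 0.10535.
|∇z| = √(a²+b²) = 0.29866, so dip δ = arctan(0.29866) = 16.63°.
True thickness = vertical thickness × cos δ = 21.7 × cos 16.63° = 20.8 m.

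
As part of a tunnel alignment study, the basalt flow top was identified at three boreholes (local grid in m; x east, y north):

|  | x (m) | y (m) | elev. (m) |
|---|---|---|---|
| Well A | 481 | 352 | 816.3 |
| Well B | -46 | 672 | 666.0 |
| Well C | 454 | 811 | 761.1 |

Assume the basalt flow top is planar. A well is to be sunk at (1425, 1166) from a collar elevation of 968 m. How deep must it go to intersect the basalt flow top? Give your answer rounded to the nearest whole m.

Let the plane be z = a·x + b·y + c.
Well B−Well A: −527a + 320b = −150.3;  Well C−Well A: −27a + 459b = −55.2.
Solving gives a = 0.22003, b = −0.10732.
Then c = 816.3 − a·481 − b·352 = 748.24.
At (1425, 1166): z_contact = 313.5 − 125.1 + 748.24 = 936.7 m.
Depth below ground = 968 − 936.7 = 31 m.

31 m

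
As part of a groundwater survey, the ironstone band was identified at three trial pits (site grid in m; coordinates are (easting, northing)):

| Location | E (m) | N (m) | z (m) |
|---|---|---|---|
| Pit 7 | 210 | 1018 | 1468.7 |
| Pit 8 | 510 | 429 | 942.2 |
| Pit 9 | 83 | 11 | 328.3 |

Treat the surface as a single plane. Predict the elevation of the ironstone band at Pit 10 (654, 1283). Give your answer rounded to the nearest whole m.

1923 m

Let the plane be z = a·E + b·N + c.
Pit 8−Pit 7: 300a − 589b = −526.5;  Pit 9−Pit 7: −127a − 1007b = −1140.4.
Solving gives a = 0.37545, b = 1.08512.
Then c = 1468.7 − a·210 − b·1018 = 285.20.
At (654, 1283): z = 245.5 + 1392.2 + 285.20 = 1923.0 m.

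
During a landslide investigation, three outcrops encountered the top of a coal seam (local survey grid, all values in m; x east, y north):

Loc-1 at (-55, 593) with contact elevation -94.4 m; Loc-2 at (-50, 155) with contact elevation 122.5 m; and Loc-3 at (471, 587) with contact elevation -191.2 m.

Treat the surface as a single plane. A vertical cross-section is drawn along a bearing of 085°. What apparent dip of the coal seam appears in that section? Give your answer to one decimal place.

Let the plane be z = a·x + b·y + c.
Loc-2−Loc-1: 5a − 438b = 216.9;  Loc-3−Loc-1: 526a − 6b = −96.8.
Solving gives a = −0.18970, b = −0.49737.
Unit vector along 085° is (sin 85°, cos 85°) = (0.9962, 0.0872).
Slope in that direction = a·(0.9962) + b·(0.0872) = −0.23233.
Apparent dip = arctan|0.23233| = 13.1° (true dip is 28.0°, so apparent ≤ true as expected).

13.1°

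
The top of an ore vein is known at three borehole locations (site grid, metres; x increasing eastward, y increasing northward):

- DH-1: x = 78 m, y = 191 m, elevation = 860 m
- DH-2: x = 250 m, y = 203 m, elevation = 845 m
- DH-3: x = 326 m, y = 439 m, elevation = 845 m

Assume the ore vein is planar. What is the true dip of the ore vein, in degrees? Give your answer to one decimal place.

Let the plane be z = a·x + b·y + c.
DH-2−DH-1: 172a + 12b = −15;  DH-3−DH-1: 248a + 248b = −15.
Solving gives a = −0.08921, b = 0.02873.
Gradient magnitude |∇z| = √(a² + b²) = √(0.00796 + 0.00083) = 0.09373.
True dip = arctan(0.09373) = 5.4°, dipping toward ESE (azimuth ≈ 108°).

5.4°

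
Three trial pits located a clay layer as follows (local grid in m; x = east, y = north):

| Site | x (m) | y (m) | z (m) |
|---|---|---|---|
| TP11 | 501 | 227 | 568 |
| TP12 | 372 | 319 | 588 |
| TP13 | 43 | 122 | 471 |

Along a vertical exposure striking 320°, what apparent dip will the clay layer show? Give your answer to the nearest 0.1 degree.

12.4°

Two edge vectors: TP11→TP12 = (-129, 92, 20), TP11→TP13 = (-458, -105, -97).
Normal n = (TP11→TP12) × (TP11→TP13) = (-6824, -21673, 55681).
So ∂z/∂x = −n_x/n_z = 0.12256 and ∂z/∂y = −n_y/n_z = 0.38924.
Unit vector along 320° is (sin 320°, cos 320°) = (-0.6428, 0.7660).
Slope in that direction = a·(-0.6428) + b·(0.7660) = 0.21939.
Apparent dip = arctan|0.21939| = 12.4° (true dip is 22.2°, so apparent ≤ true as expected).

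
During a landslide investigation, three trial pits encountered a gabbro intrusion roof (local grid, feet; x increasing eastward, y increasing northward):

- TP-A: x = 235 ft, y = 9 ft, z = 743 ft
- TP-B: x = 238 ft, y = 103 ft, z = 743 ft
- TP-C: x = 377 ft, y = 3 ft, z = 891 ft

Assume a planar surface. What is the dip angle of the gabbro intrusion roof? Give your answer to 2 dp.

46.16°

Let the plane be z = a·x + b·y + c.
TP-B−TP-A: 3a + 94b = 0;  TP-C−TP-A: 142a − 6b = 148.
Solving gives a = 1.04085, b = −0.03322.
Gradient magnitude |∇z| = √(a² + b²) = √(1.08337 + 0.00110) = 1.04138.
True dip = arctan(1.04138) = 46.16°, dipping toward W (azimuth ≈ 272°).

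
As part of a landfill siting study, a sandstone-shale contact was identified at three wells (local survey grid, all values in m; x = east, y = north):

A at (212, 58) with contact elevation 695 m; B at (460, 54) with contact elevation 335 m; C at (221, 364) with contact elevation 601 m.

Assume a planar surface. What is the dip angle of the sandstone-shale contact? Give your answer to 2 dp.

Let the plane be z = a·x + b·y + c.
B−A: 248a − 4b = −360;  C−A: 9a + 306b = −94.
Solving gives a = −1.45588, b = −0.26437.
Gradient magnitude |∇z| = √(a² + b²) = √(2.11958 + 0.06989) = 1.47969.
True dip = arctan(1.47969) = 55.95°, dipping toward E (azimuth ≈ 080°).

55.95°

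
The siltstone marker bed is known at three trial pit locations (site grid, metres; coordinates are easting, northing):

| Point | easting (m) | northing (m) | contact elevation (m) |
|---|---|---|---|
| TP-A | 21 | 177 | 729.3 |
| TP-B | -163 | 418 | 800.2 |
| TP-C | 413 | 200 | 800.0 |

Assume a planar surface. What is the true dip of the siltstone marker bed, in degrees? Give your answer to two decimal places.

23.84°

Two edge vectors: TP-A→TP-B = (-184, 241, 70.9), TP-A→TP-C = (392, 23, 70.7).
Normal n = (TP-A→TP-B) × (TP-A→TP-C) = (15408, 40801.6, -98704).
So ∂z/∂easting = −n_x/n_z = 0.15610 and ∂z/∂northing = −n_y/n_z = 0.41337.
Gradient magnitude |∇z| = √(a² + b²) = √(0.02437 + 0.17088) = 0.44187.
True dip = arctan(0.44187) = 23.84°, dipping toward SSW (azimuth ≈ 201°).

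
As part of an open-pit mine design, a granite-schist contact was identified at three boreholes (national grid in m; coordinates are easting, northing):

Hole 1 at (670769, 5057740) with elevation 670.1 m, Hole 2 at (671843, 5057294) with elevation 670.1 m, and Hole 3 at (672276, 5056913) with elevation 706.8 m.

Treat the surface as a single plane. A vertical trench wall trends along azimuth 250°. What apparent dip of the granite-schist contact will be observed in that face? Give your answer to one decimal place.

Let the plane be z = a·easting + b·northing + c.
Hole 2−Hole 1: 1074a − 446b = 0;  Hole 3−Hole 1: 1507a − 827b = 36.7.
Solving gives a = −0.07575, b = −0.18242.
Unit vector along 250° is (sin 250°, cos 250°) = (-0.9397, -0.3420).
Slope in that direction = a·(-0.9397) + b·(-0.3420) = 0.13357.
Apparent dip = arctan|0.13357| = 7.6° (true dip is 11.2°, so apparent ≤ true as expected).

7.6°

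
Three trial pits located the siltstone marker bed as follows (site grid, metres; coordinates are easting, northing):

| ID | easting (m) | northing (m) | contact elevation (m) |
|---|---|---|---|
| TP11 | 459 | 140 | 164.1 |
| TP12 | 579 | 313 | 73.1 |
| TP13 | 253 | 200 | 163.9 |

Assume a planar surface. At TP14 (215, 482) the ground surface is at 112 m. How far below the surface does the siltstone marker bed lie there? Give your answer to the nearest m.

Two edge vectors: TP11→TP12 = (120, 173, -91), TP11→TP13 = (-206, 60, -0.2).
Normal n = (TP11→TP12) × (TP11→TP13) = (5425.4, 18770, 42838).
So ∂z/∂easting = −n_x/n_z = −0.12665 and ∂z/∂northing = −n_y/n_z = −0.43816.
Intercept c from TP11: 164.1 + 58.13 + 61.34 = 283.57.
At (215, 482): z_contact = −27.2 − 211.2 + 283.57 = 45.2 m.
Depth below ground = 112 − 45.2 = 67 m.

67 m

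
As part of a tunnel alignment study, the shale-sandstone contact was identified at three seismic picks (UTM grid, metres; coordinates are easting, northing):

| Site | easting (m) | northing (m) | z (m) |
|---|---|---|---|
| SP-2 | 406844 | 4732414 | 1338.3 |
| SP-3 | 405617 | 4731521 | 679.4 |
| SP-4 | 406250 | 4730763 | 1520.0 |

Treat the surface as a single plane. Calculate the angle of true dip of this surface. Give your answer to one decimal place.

43.0°

Let the plane be z = a·easting + b·northing + c.
SP-3−SP-2: −1227a − 893b = −658.9;  SP-4−SP-2: −594a − 1651b = 181.7.
Solving gives a = 0.83600, b = −0.41083.
Gradient magnitude |∇z| = √(a² + b²) = √(0.69890 + 0.16878) = 0.93149.
True dip = arctan(0.93149) = 43.0°, dipping toward WNW (azimuth ≈ 296°).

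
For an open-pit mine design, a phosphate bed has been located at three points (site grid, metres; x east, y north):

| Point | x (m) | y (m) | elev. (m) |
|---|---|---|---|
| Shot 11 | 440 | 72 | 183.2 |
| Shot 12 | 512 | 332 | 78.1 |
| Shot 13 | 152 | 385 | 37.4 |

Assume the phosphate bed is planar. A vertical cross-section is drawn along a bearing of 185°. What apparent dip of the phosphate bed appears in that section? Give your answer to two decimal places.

22.41°

Two edge vectors: Shot 11→Shot 12 = (72, 260, -105.1), Shot 11→Shot 13 = (-288, 313, -145.8).
Normal n = (Shot 11→Shot 12) × (Shot 11→Shot 13) = (-5011.7, 40766.4, 97416).
So ∂z/∂x = −n_x/n_z = 0.05145 and ∂z/∂y = −n_y/n_z = −0.41848.
Unit vector along 185° is (sin 185°, cos 185°) = (-0.0872, -0.9962).
Slope in that direction = a·(-0.0872) + b·(-0.9962) = 0.41240.
Apparent dip = arctan|0.41240| = 22.41° (true dip is 22.9°, so apparent ≤ true as expected).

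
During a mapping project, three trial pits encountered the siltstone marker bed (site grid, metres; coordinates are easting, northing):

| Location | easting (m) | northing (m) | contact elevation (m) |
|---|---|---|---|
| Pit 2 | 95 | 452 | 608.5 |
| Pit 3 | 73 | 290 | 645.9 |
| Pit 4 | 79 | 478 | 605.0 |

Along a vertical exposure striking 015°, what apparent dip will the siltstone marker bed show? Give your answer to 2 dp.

Two edge vectors: Pit 2→Pit 3 = (-22, -162, 37.4), Pit 2→Pit 4 = (-16, 26, -3.5).
Normal n = (Pit 2→Pit 3) × (Pit 2→Pit 4) = (-405.4, -675.4, -3164).
So ∂z/∂easting = −n_x/n_z = −0.12813 and ∂z/∂northing = −n_y/n_z = −0.21346.
Unit vector along 015° is (sin 15°, cos 15°) = (0.2588, 0.9659).
Slope in that direction = a·(0.2588) + b·(0.9659) = −0.23935.
Apparent dip = arctan|0.23935| = 13.46° (true dip is 14.0°, so apparent ≤ true as expected).

13.46°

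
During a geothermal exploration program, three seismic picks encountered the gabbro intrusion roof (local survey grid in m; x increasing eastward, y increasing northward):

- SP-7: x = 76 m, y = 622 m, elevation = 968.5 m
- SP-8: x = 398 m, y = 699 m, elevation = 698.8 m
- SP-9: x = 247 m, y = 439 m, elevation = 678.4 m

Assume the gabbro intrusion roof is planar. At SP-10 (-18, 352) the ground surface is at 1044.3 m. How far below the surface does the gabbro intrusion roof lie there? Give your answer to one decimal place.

159.4 m

Two edge vectors: SP-7→SP-8 = (322, 77, -269.7), SP-7→SP-9 = (171, -183, -290.1).
Normal n = (SP-7→SP-8) × (SP-7→SP-9) = (-71692.8, 47293.5, -72093).
So ∂z/∂x = −n_x/n_z = −0.99445 and ∂z/∂y = −n_y/n_z = 0.65601.
Intercept c from SP-7: 968.5 + 75.58 − 408.04 = 636.04.
At (-18, 352): z_contact = 17.90 + 230.91 + 636.04 = 884.86 m.
Depth below ground = 1044.3 − 884.86 = 159.4 m.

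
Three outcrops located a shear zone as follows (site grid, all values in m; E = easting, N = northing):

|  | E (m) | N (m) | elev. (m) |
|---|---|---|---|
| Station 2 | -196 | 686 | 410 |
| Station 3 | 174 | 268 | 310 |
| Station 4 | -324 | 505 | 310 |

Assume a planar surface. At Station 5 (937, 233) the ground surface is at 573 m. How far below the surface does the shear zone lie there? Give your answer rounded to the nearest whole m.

127 m

Let the plane be z = a·E + b·N + c.
Station 3−Station 2: 370a − 418b = −100;  Station 4−Station 2: −128a − 181b = −100.
Solving gives a = 0.19672, b = 0.41337.
Then c = 410 − a·-196 − b·686 = 164.99.
At (937, 233): z_contact = 184.3 + 96.3 + 164.99 = 445.6 m.
Depth below ground = 573 − 445.6 = 127 m.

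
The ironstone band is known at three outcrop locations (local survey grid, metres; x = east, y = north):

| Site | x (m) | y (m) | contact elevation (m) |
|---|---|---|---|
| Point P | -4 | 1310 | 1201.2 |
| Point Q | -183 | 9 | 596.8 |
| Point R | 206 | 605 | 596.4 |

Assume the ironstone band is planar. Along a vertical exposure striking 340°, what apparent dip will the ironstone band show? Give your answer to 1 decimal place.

Two edge vectors: Point P→Point Q = (-179, -1301, -604.4), Point P→Point R = (210, -705, -604.8).
Normal n = (Point P→Point Q) × (Point P→Point R) = (360742.8, -235183.2, 399405).
So ∂z/∂x = −n_x/n_z = −0.90320 and ∂z/∂y = −n_y/n_z = 0.58883.
Unit vector along 340° is (sin 340°, cos 340°) = (-0.3420, 0.9397).
Slope in that direction = a·(-0.3420) + b·(0.9397) = 0.86224.
Apparent dip = arctan|0.86224| = 40.8° (true dip is 47.2°, so apparent ≤ true as expected).

40.8°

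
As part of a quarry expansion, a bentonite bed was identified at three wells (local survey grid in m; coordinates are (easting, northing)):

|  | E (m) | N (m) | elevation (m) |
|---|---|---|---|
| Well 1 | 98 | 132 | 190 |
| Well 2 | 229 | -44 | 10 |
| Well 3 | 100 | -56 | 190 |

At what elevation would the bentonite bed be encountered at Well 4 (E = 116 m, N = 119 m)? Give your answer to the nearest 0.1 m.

165.1 m

Two edge vectors: Well 1→Well 2 = (131, -176, -180), Well 1→Well 3 = (2, -188, 0).
Normal n = (Well 1→Well 2) × (Well 1→Well 3) = (-33840, -360, -24276).
So ∂z/∂E = −n_x/n_z = −1.39397 and ∂z/∂N = −n_y/n_z = −0.01483.
Intercept c from Well 1: 190 + 136.61 + 1.96 = 328.57.
At (116, 119): z = −161.7 − 1.8 + 328.57 = 165.1 m.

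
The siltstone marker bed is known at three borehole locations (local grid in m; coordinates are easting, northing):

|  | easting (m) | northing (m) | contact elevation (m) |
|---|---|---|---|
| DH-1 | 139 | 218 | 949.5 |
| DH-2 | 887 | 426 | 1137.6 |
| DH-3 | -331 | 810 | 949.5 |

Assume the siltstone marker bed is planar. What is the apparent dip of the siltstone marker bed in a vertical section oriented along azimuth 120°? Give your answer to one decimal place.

Two edge vectors: DH-1→DH-2 = (748, 208, 188.1), DH-1→DH-3 = (-470, 592, 0).
Normal n = (DH-1→DH-2) × (DH-1→DH-3) = (-111355.2, -88407, 540576).
So ∂z/∂easting = −n_x/n_z = 0.20599 and ∂z/∂northing = −n_y/n_z = 0.16354.
Unit vector along 120° is (sin 120°, cos 120°) = (0.8660, -0.5000).
Slope in that direction = a·(0.8660) + b·(-0.5000) = 0.09662.
Apparent dip = arctan|0.09662| = 5.5° (true dip is 14.7°, so apparent ≤ true as expected).

5.5°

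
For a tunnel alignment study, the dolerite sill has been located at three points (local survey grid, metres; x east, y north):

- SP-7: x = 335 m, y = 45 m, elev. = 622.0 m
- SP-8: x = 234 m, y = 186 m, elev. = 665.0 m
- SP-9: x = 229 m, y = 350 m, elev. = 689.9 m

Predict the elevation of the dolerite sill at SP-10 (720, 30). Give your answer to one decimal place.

Let the plane be z = a·x + b·y + c.
SP-8−SP-7: −101a + 141b = 43;  SP-9−SP-7: −106a + 305b = 67.9.
Solving gives a = −0.22329, b = 0.14502.
Then c = 622 − a·335 − b·45 = 690.27.
At (720, 30): z = −160.8 + 4.4 + 690.27 = 533.9 m.

533.9 m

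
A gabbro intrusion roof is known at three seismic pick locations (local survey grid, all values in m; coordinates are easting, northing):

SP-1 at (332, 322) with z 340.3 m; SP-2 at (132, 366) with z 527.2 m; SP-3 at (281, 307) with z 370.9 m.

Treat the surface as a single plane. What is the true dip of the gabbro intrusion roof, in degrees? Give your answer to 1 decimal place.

Let the plane be z = a·easting + b·northing + c.
SP-2−SP-1: −200a + 44b = 186.9;  SP-3−SP-1: −51a − 15b = 30.6.
Solving gives a = −0.79136, b = 0.65063.
Gradient magnitude |∇z| = √(a² + b²) = √(0.62625 + 0.42332) = 1.02449.
True dip = arctan(1.02449) = 45.7°, dipping toward SE (azimuth ≈ 129°).

45.7°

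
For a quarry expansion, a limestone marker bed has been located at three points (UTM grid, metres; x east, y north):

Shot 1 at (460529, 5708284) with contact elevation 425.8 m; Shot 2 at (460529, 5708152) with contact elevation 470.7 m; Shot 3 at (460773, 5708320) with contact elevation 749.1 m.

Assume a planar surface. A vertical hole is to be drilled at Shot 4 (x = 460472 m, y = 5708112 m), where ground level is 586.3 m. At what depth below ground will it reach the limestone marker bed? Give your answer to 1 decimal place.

Two edge vectors: Shot 1→Shot 2 = (0, -132, 44.9), Shot 1→Shot 3 = (244, 36, 323.3).
Normal n = (Shot 1→Shot 2) × (Shot 1→Shot 3) = (-44292, 10955.6, 32208).
So ∂z/∂x = −n_x/n_z = 1.375186289 and ∂z/∂y = −n_y/n_z = −0.340151515.
Intercept c from Shot 1: 425.8 − 633313.17 + 1941681.45 = 1308794.08.
At (460472, 5708112): z_contact = 633234.78 − 1941622.95 + 1308794.08 = 405.92 m.
Depth below ground = 586.3 − 405.92 = 180.4 m.

180.4 m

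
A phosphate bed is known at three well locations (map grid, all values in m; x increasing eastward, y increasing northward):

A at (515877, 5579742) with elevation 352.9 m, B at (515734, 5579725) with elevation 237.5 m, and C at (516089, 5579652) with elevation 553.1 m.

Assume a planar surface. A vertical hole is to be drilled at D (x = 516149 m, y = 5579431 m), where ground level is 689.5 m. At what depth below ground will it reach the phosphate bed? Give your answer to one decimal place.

30.3 m

Two edge vectors: A→B = (-143, -17, -115.4), A→C = (212, -90, 200.2).
Normal n = (A→B) × (A→C) = (-13789.4, 4163.8, 16474).
So ∂z/∂x = −n_x/n_z = 0.837040185 and ∂z/∂y = −n_y/n_z = −0.252749788.
Intercept c from A: 352.9 − 431809.78 + 1410278.61 = 978821.73.
At (516149, 5579431): z_contact = 432037.45 − 1410200.00 + 978821.73 = 659.18 m.
Depth below ground = 689.5 − 659.18 = 30.3 m.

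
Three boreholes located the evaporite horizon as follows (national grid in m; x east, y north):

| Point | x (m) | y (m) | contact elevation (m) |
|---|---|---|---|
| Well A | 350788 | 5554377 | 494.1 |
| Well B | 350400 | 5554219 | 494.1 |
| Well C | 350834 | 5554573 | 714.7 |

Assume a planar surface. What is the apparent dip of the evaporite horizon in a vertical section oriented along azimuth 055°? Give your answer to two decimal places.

16.63°

Two edge vectors: Well A→Well B = (-388, -158, 0), Well A→Well C = (46, 196, 220.6).
Normal n = (Well A→Well B) × (Well A→Well C) = (-34854.8, 85592.8, -68780).
So ∂z/∂x = −n_x/n_z = −0.50676 and ∂z/∂y = −n_y/n_z = 1.24444.
Unit vector along 055° is (sin 55°, cos 55°) = (0.8192, 0.5736).
Slope in that direction = a·(0.8192) + b·(0.5736) = 0.29867.
Apparent dip = arctan|0.29867| = 16.63° (true dip is 53.3°, so apparent ≤ true as expected).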